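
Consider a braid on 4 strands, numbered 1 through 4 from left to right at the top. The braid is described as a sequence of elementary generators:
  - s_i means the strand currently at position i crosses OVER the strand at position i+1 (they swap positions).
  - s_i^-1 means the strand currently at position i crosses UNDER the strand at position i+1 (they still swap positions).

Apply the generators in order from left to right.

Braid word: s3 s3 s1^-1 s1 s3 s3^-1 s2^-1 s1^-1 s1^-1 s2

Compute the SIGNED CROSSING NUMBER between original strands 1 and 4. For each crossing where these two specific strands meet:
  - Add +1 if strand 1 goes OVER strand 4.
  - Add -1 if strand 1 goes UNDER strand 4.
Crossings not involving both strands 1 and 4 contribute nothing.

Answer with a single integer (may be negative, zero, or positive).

Answer: 0

Derivation:
Gen 1: crossing 3x4. Both 1&4? no. Sum: 0
Gen 2: crossing 4x3. Both 1&4? no. Sum: 0
Gen 3: crossing 1x2. Both 1&4? no. Sum: 0
Gen 4: crossing 2x1. Both 1&4? no. Sum: 0
Gen 5: crossing 3x4. Both 1&4? no. Sum: 0
Gen 6: crossing 4x3. Both 1&4? no. Sum: 0
Gen 7: crossing 2x3. Both 1&4? no. Sum: 0
Gen 8: crossing 1x3. Both 1&4? no. Sum: 0
Gen 9: crossing 3x1. Both 1&4? no. Sum: 0
Gen 10: crossing 3x2. Both 1&4? no. Sum: 0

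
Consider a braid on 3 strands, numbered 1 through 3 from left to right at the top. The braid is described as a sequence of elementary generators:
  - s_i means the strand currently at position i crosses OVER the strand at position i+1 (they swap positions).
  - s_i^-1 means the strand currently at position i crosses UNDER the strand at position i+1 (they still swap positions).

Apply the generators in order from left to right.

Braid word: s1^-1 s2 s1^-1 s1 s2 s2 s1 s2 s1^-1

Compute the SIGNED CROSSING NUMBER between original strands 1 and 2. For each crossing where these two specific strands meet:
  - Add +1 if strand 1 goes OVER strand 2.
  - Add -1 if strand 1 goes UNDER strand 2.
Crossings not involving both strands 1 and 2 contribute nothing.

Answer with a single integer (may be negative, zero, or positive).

Gen 1: 1 under 2. Both 1&2? yes. Contrib: -1. Sum: -1
Gen 2: crossing 1x3. Both 1&2? no. Sum: -1
Gen 3: crossing 2x3. Both 1&2? no. Sum: -1
Gen 4: crossing 3x2. Both 1&2? no. Sum: -1
Gen 5: crossing 3x1. Both 1&2? no. Sum: -1
Gen 6: crossing 1x3. Both 1&2? no. Sum: -1
Gen 7: crossing 2x3. Both 1&2? no. Sum: -1
Gen 8: 2 over 1. Both 1&2? yes. Contrib: -1. Sum: -2
Gen 9: crossing 3x1. Both 1&2? no. Sum: -2

Answer: -2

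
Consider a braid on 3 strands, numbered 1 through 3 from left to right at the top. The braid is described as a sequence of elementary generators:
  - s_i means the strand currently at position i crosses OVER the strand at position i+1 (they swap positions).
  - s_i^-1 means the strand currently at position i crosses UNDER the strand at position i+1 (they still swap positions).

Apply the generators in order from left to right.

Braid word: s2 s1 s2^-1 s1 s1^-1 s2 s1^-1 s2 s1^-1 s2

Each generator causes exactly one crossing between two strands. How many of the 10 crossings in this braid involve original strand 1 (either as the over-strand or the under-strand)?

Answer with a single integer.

Answer: 6

Derivation:
Gen 1: crossing 2x3. Involves strand 1? no. Count so far: 0
Gen 2: crossing 1x3. Involves strand 1? yes. Count so far: 1
Gen 3: crossing 1x2. Involves strand 1? yes. Count so far: 2
Gen 4: crossing 3x2. Involves strand 1? no. Count so far: 2
Gen 5: crossing 2x3. Involves strand 1? no. Count so far: 2
Gen 6: crossing 2x1. Involves strand 1? yes. Count so far: 3
Gen 7: crossing 3x1. Involves strand 1? yes. Count so far: 4
Gen 8: crossing 3x2. Involves strand 1? no. Count so far: 4
Gen 9: crossing 1x2. Involves strand 1? yes. Count so far: 5
Gen 10: crossing 1x3. Involves strand 1? yes. Count so far: 6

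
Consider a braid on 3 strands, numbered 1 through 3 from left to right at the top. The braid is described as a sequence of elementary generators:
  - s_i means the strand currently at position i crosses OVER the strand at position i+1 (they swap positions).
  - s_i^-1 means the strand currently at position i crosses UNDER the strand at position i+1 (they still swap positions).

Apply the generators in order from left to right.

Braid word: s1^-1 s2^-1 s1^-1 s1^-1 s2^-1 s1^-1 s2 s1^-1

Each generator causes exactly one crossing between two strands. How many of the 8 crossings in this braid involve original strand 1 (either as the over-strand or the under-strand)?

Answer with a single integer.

Gen 1: crossing 1x2. Involves strand 1? yes. Count so far: 1
Gen 2: crossing 1x3. Involves strand 1? yes. Count so far: 2
Gen 3: crossing 2x3. Involves strand 1? no. Count so far: 2
Gen 4: crossing 3x2. Involves strand 1? no. Count so far: 2
Gen 5: crossing 3x1. Involves strand 1? yes. Count so far: 3
Gen 6: crossing 2x1. Involves strand 1? yes. Count so far: 4
Gen 7: crossing 2x3. Involves strand 1? no. Count so far: 4
Gen 8: crossing 1x3. Involves strand 1? yes. Count so far: 5

Answer: 5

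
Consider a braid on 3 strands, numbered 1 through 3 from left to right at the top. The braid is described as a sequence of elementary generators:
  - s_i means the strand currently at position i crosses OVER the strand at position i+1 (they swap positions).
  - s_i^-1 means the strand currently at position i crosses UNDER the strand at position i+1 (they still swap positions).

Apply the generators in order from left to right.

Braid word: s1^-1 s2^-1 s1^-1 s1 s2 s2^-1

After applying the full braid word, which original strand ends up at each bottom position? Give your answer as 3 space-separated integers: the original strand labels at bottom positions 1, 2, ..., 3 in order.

Gen 1 (s1^-1): strand 1 crosses under strand 2. Perm now: [2 1 3]
Gen 2 (s2^-1): strand 1 crosses under strand 3. Perm now: [2 3 1]
Gen 3 (s1^-1): strand 2 crosses under strand 3. Perm now: [3 2 1]
Gen 4 (s1): strand 3 crosses over strand 2. Perm now: [2 3 1]
Gen 5 (s2): strand 3 crosses over strand 1. Perm now: [2 1 3]
Gen 6 (s2^-1): strand 1 crosses under strand 3. Perm now: [2 3 1]

Answer: 2 3 1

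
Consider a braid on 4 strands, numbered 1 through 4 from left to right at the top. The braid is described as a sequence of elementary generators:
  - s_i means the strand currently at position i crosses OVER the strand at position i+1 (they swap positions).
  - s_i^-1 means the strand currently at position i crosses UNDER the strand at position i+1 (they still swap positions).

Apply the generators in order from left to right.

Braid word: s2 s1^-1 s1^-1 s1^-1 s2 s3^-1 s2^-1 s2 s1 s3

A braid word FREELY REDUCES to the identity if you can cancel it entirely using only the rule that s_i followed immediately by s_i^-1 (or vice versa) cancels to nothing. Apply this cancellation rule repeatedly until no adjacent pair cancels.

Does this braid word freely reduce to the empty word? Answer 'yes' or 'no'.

Gen 1 (s2): push. Stack: [s2]
Gen 2 (s1^-1): push. Stack: [s2 s1^-1]
Gen 3 (s1^-1): push. Stack: [s2 s1^-1 s1^-1]
Gen 4 (s1^-1): push. Stack: [s2 s1^-1 s1^-1 s1^-1]
Gen 5 (s2): push. Stack: [s2 s1^-1 s1^-1 s1^-1 s2]
Gen 6 (s3^-1): push. Stack: [s2 s1^-1 s1^-1 s1^-1 s2 s3^-1]
Gen 7 (s2^-1): push. Stack: [s2 s1^-1 s1^-1 s1^-1 s2 s3^-1 s2^-1]
Gen 8 (s2): cancels prior s2^-1. Stack: [s2 s1^-1 s1^-1 s1^-1 s2 s3^-1]
Gen 9 (s1): push. Stack: [s2 s1^-1 s1^-1 s1^-1 s2 s3^-1 s1]
Gen 10 (s3): push. Stack: [s2 s1^-1 s1^-1 s1^-1 s2 s3^-1 s1 s3]
Reduced word: s2 s1^-1 s1^-1 s1^-1 s2 s3^-1 s1 s3

Answer: no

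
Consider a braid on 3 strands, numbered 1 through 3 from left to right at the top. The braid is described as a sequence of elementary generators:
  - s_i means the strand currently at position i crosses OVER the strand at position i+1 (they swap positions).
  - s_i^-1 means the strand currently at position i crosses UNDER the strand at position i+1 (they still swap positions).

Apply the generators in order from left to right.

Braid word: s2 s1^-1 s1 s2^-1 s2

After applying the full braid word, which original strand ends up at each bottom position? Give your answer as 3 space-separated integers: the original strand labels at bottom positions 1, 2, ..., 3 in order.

Gen 1 (s2): strand 2 crosses over strand 3. Perm now: [1 3 2]
Gen 2 (s1^-1): strand 1 crosses under strand 3. Perm now: [3 1 2]
Gen 3 (s1): strand 3 crosses over strand 1. Perm now: [1 3 2]
Gen 4 (s2^-1): strand 3 crosses under strand 2. Perm now: [1 2 3]
Gen 5 (s2): strand 2 crosses over strand 3. Perm now: [1 3 2]

Answer: 1 3 2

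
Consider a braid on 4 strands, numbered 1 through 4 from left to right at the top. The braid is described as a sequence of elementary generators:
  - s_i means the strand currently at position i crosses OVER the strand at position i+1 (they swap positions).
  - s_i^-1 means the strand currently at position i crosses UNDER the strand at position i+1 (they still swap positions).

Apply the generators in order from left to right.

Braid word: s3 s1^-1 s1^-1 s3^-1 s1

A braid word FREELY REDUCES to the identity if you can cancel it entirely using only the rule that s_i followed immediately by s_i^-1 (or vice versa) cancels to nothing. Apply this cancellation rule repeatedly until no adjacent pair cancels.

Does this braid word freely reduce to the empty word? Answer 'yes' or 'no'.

Gen 1 (s3): push. Stack: [s3]
Gen 2 (s1^-1): push. Stack: [s3 s1^-1]
Gen 3 (s1^-1): push. Stack: [s3 s1^-1 s1^-1]
Gen 4 (s3^-1): push. Stack: [s3 s1^-1 s1^-1 s3^-1]
Gen 5 (s1): push. Stack: [s3 s1^-1 s1^-1 s3^-1 s1]
Reduced word: s3 s1^-1 s1^-1 s3^-1 s1

Answer: no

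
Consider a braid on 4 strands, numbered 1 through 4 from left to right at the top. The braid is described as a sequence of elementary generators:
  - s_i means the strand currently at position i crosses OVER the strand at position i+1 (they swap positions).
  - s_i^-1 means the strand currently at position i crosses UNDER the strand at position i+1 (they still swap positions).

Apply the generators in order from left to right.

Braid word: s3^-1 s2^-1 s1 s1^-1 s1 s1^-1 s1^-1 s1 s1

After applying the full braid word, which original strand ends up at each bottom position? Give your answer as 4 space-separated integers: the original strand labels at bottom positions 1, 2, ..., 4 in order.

Gen 1 (s3^-1): strand 3 crosses under strand 4. Perm now: [1 2 4 3]
Gen 2 (s2^-1): strand 2 crosses under strand 4. Perm now: [1 4 2 3]
Gen 3 (s1): strand 1 crosses over strand 4. Perm now: [4 1 2 3]
Gen 4 (s1^-1): strand 4 crosses under strand 1. Perm now: [1 4 2 3]
Gen 5 (s1): strand 1 crosses over strand 4. Perm now: [4 1 2 3]
Gen 6 (s1^-1): strand 4 crosses under strand 1. Perm now: [1 4 2 3]
Gen 7 (s1^-1): strand 1 crosses under strand 4. Perm now: [4 1 2 3]
Gen 8 (s1): strand 4 crosses over strand 1. Perm now: [1 4 2 3]
Gen 9 (s1): strand 1 crosses over strand 4. Perm now: [4 1 2 3]

Answer: 4 1 2 3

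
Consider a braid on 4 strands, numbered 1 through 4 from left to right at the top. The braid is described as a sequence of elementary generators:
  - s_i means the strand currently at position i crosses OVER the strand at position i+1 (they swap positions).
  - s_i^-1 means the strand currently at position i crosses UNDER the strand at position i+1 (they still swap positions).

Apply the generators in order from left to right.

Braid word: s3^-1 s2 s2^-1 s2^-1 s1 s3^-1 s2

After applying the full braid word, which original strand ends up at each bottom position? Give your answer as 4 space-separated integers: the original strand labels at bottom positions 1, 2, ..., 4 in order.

Gen 1 (s3^-1): strand 3 crosses under strand 4. Perm now: [1 2 4 3]
Gen 2 (s2): strand 2 crosses over strand 4. Perm now: [1 4 2 3]
Gen 3 (s2^-1): strand 4 crosses under strand 2. Perm now: [1 2 4 3]
Gen 4 (s2^-1): strand 2 crosses under strand 4. Perm now: [1 4 2 3]
Gen 5 (s1): strand 1 crosses over strand 4. Perm now: [4 1 2 3]
Gen 6 (s3^-1): strand 2 crosses under strand 3. Perm now: [4 1 3 2]
Gen 7 (s2): strand 1 crosses over strand 3. Perm now: [4 3 1 2]

Answer: 4 3 1 2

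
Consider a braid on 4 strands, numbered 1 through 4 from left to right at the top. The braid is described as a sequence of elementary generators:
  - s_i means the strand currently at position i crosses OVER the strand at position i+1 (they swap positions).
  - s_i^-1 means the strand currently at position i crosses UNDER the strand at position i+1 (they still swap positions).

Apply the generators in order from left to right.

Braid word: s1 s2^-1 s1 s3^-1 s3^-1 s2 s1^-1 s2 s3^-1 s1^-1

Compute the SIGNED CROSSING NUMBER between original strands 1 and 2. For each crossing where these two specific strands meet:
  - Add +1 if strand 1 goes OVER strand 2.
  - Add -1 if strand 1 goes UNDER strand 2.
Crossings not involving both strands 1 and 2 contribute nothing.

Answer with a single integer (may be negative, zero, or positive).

Answer: -1

Derivation:
Gen 1: 1 over 2. Both 1&2? yes. Contrib: +1. Sum: 1
Gen 2: crossing 1x3. Both 1&2? no. Sum: 1
Gen 3: crossing 2x3. Both 1&2? no. Sum: 1
Gen 4: crossing 1x4. Both 1&2? no. Sum: 1
Gen 5: crossing 4x1. Both 1&2? no. Sum: 1
Gen 6: 2 over 1. Both 1&2? yes. Contrib: -1. Sum: 0
Gen 7: crossing 3x1. Both 1&2? no. Sum: 0
Gen 8: crossing 3x2. Both 1&2? no. Sum: 0
Gen 9: crossing 3x4. Both 1&2? no. Sum: 0
Gen 10: 1 under 2. Both 1&2? yes. Contrib: -1. Sum: -1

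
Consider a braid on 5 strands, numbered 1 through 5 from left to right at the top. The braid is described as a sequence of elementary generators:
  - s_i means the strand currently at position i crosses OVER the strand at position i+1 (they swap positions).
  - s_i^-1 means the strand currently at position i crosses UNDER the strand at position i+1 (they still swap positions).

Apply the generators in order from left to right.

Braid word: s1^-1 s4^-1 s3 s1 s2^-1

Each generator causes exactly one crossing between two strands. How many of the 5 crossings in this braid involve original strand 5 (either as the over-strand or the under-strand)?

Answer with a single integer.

Gen 1: crossing 1x2. Involves strand 5? no. Count so far: 0
Gen 2: crossing 4x5. Involves strand 5? yes. Count so far: 1
Gen 3: crossing 3x5. Involves strand 5? yes. Count so far: 2
Gen 4: crossing 2x1. Involves strand 5? no. Count so far: 2
Gen 5: crossing 2x5. Involves strand 5? yes. Count so far: 3

Answer: 3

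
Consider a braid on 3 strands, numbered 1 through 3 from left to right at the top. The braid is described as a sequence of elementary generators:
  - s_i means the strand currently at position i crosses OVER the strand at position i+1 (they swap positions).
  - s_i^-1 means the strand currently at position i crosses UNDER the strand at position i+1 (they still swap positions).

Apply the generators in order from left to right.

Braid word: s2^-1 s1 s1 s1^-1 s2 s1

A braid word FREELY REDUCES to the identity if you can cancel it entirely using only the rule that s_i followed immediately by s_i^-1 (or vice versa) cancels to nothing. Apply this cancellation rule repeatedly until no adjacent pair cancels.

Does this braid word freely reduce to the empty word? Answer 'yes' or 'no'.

Answer: no

Derivation:
Gen 1 (s2^-1): push. Stack: [s2^-1]
Gen 2 (s1): push. Stack: [s2^-1 s1]
Gen 3 (s1): push. Stack: [s2^-1 s1 s1]
Gen 4 (s1^-1): cancels prior s1. Stack: [s2^-1 s1]
Gen 5 (s2): push. Stack: [s2^-1 s1 s2]
Gen 6 (s1): push. Stack: [s2^-1 s1 s2 s1]
Reduced word: s2^-1 s1 s2 s1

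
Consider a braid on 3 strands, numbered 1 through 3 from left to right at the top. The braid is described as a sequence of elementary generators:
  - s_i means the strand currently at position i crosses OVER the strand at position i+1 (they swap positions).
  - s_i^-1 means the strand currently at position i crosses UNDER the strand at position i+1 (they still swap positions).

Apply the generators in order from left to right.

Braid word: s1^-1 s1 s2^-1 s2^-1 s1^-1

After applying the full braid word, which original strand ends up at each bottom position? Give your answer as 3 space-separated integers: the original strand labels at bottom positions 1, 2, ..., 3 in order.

Answer: 2 1 3

Derivation:
Gen 1 (s1^-1): strand 1 crosses under strand 2. Perm now: [2 1 3]
Gen 2 (s1): strand 2 crosses over strand 1. Perm now: [1 2 3]
Gen 3 (s2^-1): strand 2 crosses under strand 3. Perm now: [1 3 2]
Gen 4 (s2^-1): strand 3 crosses under strand 2. Perm now: [1 2 3]
Gen 5 (s1^-1): strand 1 crosses under strand 2. Perm now: [2 1 3]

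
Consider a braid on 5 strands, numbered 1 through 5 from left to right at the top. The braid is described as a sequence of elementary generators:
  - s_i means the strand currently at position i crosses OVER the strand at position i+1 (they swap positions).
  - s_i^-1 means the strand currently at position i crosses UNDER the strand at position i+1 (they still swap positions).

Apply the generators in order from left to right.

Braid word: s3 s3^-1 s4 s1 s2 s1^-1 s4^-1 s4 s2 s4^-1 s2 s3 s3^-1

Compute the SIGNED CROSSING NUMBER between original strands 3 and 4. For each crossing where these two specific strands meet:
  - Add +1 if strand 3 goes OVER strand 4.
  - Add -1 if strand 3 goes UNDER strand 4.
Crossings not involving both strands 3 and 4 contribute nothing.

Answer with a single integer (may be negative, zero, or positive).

Answer: 2

Derivation:
Gen 1: 3 over 4. Both 3&4? yes. Contrib: +1. Sum: 1
Gen 2: 4 under 3. Both 3&4? yes. Contrib: +1. Sum: 2
Gen 3: crossing 4x5. Both 3&4? no. Sum: 2
Gen 4: crossing 1x2. Both 3&4? no. Sum: 2
Gen 5: crossing 1x3. Both 3&4? no. Sum: 2
Gen 6: crossing 2x3. Both 3&4? no. Sum: 2
Gen 7: crossing 5x4. Both 3&4? no. Sum: 2
Gen 8: crossing 4x5. Both 3&4? no. Sum: 2
Gen 9: crossing 2x1. Both 3&4? no. Sum: 2
Gen 10: crossing 5x4. Both 3&4? no. Sum: 2
Gen 11: crossing 1x2. Both 3&4? no. Sum: 2
Gen 12: crossing 1x4. Both 3&4? no. Sum: 2
Gen 13: crossing 4x1. Both 3&4? no. Sum: 2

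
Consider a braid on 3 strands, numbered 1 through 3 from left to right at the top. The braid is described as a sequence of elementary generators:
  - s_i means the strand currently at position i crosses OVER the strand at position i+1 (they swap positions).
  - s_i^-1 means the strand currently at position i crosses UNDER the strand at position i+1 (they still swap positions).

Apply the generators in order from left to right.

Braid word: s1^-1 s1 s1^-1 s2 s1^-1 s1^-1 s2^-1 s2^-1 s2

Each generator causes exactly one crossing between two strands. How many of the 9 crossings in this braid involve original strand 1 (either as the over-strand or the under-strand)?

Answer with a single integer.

Answer: 7

Derivation:
Gen 1: crossing 1x2. Involves strand 1? yes. Count so far: 1
Gen 2: crossing 2x1. Involves strand 1? yes. Count so far: 2
Gen 3: crossing 1x2. Involves strand 1? yes. Count so far: 3
Gen 4: crossing 1x3. Involves strand 1? yes. Count so far: 4
Gen 5: crossing 2x3. Involves strand 1? no. Count so far: 4
Gen 6: crossing 3x2. Involves strand 1? no. Count so far: 4
Gen 7: crossing 3x1. Involves strand 1? yes. Count so far: 5
Gen 8: crossing 1x3. Involves strand 1? yes. Count so far: 6
Gen 9: crossing 3x1. Involves strand 1? yes. Count so far: 7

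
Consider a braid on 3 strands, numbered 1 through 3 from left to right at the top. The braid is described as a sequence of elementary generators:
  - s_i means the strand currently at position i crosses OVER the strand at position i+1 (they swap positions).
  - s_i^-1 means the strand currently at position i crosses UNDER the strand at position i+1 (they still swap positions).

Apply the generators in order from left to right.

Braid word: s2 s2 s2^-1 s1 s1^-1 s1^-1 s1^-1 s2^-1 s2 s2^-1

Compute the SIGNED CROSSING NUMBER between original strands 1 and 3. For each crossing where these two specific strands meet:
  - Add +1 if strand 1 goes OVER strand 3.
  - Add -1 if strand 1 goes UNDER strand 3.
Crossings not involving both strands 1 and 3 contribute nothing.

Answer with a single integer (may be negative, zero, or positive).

Gen 1: crossing 2x3. Both 1&3? no. Sum: 0
Gen 2: crossing 3x2. Both 1&3? no. Sum: 0
Gen 3: crossing 2x3. Both 1&3? no. Sum: 0
Gen 4: 1 over 3. Both 1&3? yes. Contrib: +1. Sum: 1
Gen 5: 3 under 1. Both 1&3? yes. Contrib: +1. Sum: 2
Gen 6: 1 under 3. Both 1&3? yes. Contrib: -1. Sum: 1
Gen 7: 3 under 1. Both 1&3? yes. Contrib: +1. Sum: 2
Gen 8: crossing 3x2. Both 1&3? no. Sum: 2
Gen 9: crossing 2x3. Both 1&3? no. Sum: 2
Gen 10: crossing 3x2. Both 1&3? no. Sum: 2

Answer: 2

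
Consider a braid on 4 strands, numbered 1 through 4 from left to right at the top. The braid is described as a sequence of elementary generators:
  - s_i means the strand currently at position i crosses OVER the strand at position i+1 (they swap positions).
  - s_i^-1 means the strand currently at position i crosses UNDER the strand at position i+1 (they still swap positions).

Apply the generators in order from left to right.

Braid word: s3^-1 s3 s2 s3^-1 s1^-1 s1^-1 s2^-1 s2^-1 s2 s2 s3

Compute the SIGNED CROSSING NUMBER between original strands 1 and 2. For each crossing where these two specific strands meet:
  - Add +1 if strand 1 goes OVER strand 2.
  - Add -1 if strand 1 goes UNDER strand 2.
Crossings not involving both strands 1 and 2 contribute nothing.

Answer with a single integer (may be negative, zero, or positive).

Answer: 0

Derivation:
Gen 1: crossing 3x4. Both 1&2? no. Sum: 0
Gen 2: crossing 4x3. Both 1&2? no. Sum: 0
Gen 3: crossing 2x3. Both 1&2? no. Sum: 0
Gen 4: crossing 2x4. Both 1&2? no. Sum: 0
Gen 5: crossing 1x3. Both 1&2? no. Sum: 0
Gen 6: crossing 3x1. Both 1&2? no. Sum: 0
Gen 7: crossing 3x4. Both 1&2? no. Sum: 0
Gen 8: crossing 4x3. Both 1&2? no. Sum: 0
Gen 9: crossing 3x4. Both 1&2? no. Sum: 0
Gen 10: crossing 4x3. Both 1&2? no. Sum: 0
Gen 11: crossing 4x2. Both 1&2? no. Sum: 0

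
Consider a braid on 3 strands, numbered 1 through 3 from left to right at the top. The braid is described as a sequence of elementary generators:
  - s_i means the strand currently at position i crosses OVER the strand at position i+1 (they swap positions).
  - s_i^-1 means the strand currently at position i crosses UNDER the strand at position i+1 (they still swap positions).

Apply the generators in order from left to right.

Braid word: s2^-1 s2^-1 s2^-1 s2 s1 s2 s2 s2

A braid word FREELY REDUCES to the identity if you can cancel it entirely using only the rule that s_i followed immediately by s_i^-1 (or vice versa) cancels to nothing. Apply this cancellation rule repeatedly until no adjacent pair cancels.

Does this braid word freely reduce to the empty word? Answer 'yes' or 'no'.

Answer: no

Derivation:
Gen 1 (s2^-1): push. Stack: [s2^-1]
Gen 2 (s2^-1): push. Stack: [s2^-1 s2^-1]
Gen 3 (s2^-1): push. Stack: [s2^-1 s2^-1 s2^-1]
Gen 4 (s2): cancels prior s2^-1. Stack: [s2^-1 s2^-1]
Gen 5 (s1): push. Stack: [s2^-1 s2^-1 s1]
Gen 6 (s2): push. Stack: [s2^-1 s2^-1 s1 s2]
Gen 7 (s2): push. Stack: [s2^-1 s2^-1 s1 s2 s2]
Gen 8 (s2): push. Stack: [s2^-1 s2^-1 s1 s2 s2 s2]
Reduced word: s2^-1 s2^-1 s1 s2 s2 s2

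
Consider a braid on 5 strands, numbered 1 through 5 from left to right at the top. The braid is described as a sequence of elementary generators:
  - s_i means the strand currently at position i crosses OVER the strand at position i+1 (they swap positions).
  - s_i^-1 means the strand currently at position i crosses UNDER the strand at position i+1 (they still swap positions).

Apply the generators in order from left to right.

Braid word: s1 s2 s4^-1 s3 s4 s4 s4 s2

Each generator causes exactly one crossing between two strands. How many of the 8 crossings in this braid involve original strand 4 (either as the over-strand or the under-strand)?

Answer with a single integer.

Gen 1: crossing 1x2. Involves strand 4? no. Count so far: 0
Gen 2: crossing 1x3. Involves strand 4? no. Count so far: 0
Gen 3: crossing 4x5. Involves strand 4? yes. Count so far: 1
Gen 4: crossing 1x5. Involves strand 4? no. Count so far: 1
Gen 5: crossing 1x4. Involves strand 4? yes. Count so far: 2
Gen 6: crossing 4x1. Involves strand 4? yes. Count so far: 3
Gen 7: crossing 1x4. Involves strand 4? yes. Count so far: 4
Gen 8: crossing 3x5. Involves strand 4? no. Count so far: 4

Answer: 4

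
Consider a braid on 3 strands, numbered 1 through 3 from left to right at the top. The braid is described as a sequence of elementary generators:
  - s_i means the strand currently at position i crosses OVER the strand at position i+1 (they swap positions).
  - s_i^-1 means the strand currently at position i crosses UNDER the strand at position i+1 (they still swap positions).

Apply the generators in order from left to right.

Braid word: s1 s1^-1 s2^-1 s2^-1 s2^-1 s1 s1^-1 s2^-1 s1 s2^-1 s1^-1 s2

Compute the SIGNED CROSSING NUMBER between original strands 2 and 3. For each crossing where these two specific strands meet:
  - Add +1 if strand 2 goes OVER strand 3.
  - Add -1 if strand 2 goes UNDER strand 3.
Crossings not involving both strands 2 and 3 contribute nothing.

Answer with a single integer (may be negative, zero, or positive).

Answer: -1

Derivation:
Gen 1: crossing 1x2. Both 2&3? no. Sum: 0
Gen 2: crossing 2x1. Both 2&3? no. Sum: 0
Gen 3: 2 under 3. Both 2&3? yes. Contrib: -1. Sum: -1
Gen 4: 3 under 2. Both 2&3? yes. Contrib: +1. Sum: 0
Gen 5: 2 under 3. Both 2&3? yes. Contrib: -1. Sum: -1
Gen 6: crossing 1x3. Both 2&3? no. Sum: -1
Gen 7: crossing 3x1. Both 2&3? no. Sum: -1
Gen 8: 3 under 2. Both 2&3? yes. Contrib: +1. Sum: 0
Gen 9: crossing 1x2. Both 2&3? no. Sum: 0
Gen 10: crossing 1x3. Both 2&3? no. Sum: 0
Gen 11: 2 under 3. Both 2&3? yes. Contrib: -1. Sum: -1
Gen 12: crossing 2x1. Both 2&3? no. Sum: -1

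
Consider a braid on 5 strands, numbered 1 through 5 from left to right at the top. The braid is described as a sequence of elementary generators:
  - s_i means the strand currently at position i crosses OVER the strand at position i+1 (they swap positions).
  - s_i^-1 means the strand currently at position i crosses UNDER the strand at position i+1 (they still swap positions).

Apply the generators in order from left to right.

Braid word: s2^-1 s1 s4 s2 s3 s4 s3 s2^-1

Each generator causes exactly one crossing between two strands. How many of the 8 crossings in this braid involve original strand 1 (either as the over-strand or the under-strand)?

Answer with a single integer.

Gen 1: crossing 2x3. Involves strand 1? no. Count so far: 0
Gen 2: crossing 1x3. Involves strand 1? yes. Count so far: 1
Gen 3: crossing 4x5. Involves strand 1? no. Count so far: 1
Gen 4: crossing 1x2. Involves strand 1? yes. Count so far: 2
Gen 5: crossing 1x5. Involves strand 1? yes. Count so far: 3
Gen 6: crossing 1x4. Involves strand 1? yes. Count so far: 4
Gen 7: crossing 5x4. Involves strand 1? no. Count so far: 4
Gen 8: crossing 2x4. Involves strand 1? no. Count so far: 4

Answer: 4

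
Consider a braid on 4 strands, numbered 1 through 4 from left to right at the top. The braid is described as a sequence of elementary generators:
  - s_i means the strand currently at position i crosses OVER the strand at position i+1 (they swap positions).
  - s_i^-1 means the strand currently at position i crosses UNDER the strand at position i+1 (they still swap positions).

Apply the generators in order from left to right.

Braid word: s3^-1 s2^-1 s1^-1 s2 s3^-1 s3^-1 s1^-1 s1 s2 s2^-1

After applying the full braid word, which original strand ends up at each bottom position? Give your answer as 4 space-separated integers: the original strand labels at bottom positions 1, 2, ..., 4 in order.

Gen 1 (s3^-1): strand 3 crosses under strand 4. Perm now: [1 2 4 3]
Gen 2 (s2^-1): strand 2 crosses under strand 4. Perm now: [1 4 2 3]
Gen 3 (s1^-1): strand 1 crosses under strand 4. Perm now: [4 1 2 3]
Gen 4 (s2): strand 1 crosses over strand 2. Perm now: [4 2 1 3]
Gen 5 (s3^-1): strand 1 crosses under strand 3. Perm now: [4 2 3 1]
Gen 6 (s3^-1): strand 3 crosses under strand 1. Perm now: [4 2 1 3]
Gen 7 (s1^-1): strand 4 crosses under strand 2. Perm now: [2 4 1 3]
Gen 8 (s1): strand 2 crosses over strand 4. Perm now: [4 2 1 3]
Gen 9 (s2): strand 2 crosses over strand 1. Perm now: [4 1 2 3]
Gen 10 (s2^-1): strand 1 crosses under strand 2. Perm now: [4 2 1 3]

Answer: 4 2 1 3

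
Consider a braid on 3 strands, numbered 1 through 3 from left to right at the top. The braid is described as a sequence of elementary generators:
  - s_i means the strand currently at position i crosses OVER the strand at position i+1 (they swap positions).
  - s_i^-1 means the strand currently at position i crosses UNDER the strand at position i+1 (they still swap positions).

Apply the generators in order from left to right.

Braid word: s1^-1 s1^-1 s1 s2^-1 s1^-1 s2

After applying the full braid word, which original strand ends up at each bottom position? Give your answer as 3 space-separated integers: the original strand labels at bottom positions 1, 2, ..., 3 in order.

Answer: 3 1 2

Derivation:
Gen 1 (s1^-1): strand 1 crosses under strand 2. Perm now: [2 1 3]
Gen 2 (s1^-1): strand 2 crosses under strand 1. Perm now: [1 2 3]
Gen 3 (s1): strand 1 crosses over strand 2. Perm now: [2 1 3]
Gen 4 (s2^-1): strand 1 crosses under strand 3. Perm now: [2 3 1]
Gen 5 (s1^-1): strand 2 crosses under strand 3. Perm now: [3 2 1]
Gen 6 (s2): strand 2 crosses over strand 1. Perm now: [3 1 2]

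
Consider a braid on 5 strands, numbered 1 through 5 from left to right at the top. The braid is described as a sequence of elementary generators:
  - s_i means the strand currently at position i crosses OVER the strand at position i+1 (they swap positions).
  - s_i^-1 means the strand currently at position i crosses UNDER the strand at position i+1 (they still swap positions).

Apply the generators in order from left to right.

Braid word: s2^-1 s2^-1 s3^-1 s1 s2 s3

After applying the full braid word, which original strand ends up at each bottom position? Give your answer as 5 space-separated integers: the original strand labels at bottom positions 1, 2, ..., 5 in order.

Gen 1 (s2^-1): strand 2 crosses under strand 3. Perm now: [1 3 2 4 5]
Gen 2 (s2^-1): strand 3 crosses under strand 2. Perm now: [1 2 3 4 5]
Gen 3 (s3^-1): strand 3 crosses under strand 4. Perm now: [1 2 4 3 5]
Gen 4 (s1): strand 1 crosses over strand 2. Perm now: [2 1 4 3 5]
Gen 5 (s2): strand 1 crosses over strand 4. Perm now: [2 4 1 3 5]
Gen 6 (s3): strand 1 crosses over strand 3. Perm now: [2 4 3 1 5]

Answer: 2 4 3 1 5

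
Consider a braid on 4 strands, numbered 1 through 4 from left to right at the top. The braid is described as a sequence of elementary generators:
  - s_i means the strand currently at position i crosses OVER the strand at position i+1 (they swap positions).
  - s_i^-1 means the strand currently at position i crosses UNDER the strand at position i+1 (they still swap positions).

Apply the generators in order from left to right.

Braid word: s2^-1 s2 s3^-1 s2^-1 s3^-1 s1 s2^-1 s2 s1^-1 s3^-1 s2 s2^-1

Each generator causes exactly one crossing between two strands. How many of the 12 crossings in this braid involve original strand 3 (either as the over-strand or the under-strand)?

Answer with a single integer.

Gen 1: crossing 2x3. Involves strand 3? yes. Count so far: 1
Gen 2: crossing 3x2. Involves strand 3? yes. Count so far: 2
Gen 3: crossing 3x4. Involves strand 3? yes. Count so far: 3
Gen 4: crossing 2x4. Involves strand 3? no. Count so far: 3
Gen 5: crossing 2x3. Involves strand 3? yes. Count so far: 4
Gen 6: crossing 1x4. Involves strand 3? no. Count so far: 4
Gen 7: crossing 1x3. Involves strand 3? yes. Count so far: 5
Gen 8: crossing 3x1. Involves strand 3? yes. Count so far: 6
Gen 9: crossing 4x1. Involves strand 3? no. Count so far: 6
Gen 10: crossing 3x2. Involves strand 3? yes. Count so far: 7
Gen 11: crossing 4x2. Involves strand 3? no. Count so far: 7
Gen 12: crossing 2x4. Involves strand 3? no. Count so far: 7

Answer: 7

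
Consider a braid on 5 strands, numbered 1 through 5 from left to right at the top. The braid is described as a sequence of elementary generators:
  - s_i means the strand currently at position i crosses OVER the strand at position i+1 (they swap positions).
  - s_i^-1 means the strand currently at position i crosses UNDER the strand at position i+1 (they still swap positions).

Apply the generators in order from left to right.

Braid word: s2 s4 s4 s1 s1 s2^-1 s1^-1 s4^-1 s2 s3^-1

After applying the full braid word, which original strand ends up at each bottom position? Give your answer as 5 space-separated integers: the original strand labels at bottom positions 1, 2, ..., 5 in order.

Answer: 2 3 5 1 4

Derivation:
Gen 1 (s2): strand 2 crosses over strand 3. Perm now: [1 3 2 4 5]
Gen 2 (s4): strand 4 crosses over strand 5. Perm now: [1 3 2 5 4]
Gen 3 (s4): strand 5 crosses over strand 4. Perm now: [1 3 2 4 5]
Gen 4 (s1): strand 1 crosses over strand 3. Perm now: [3 1 2 4 5]
Gen 5 (s1): strand 3 crosses over strand 1. Perm now: [1 3 2 4 5]
Gen 6 (s2^-1): strand 3 crosses under strand 2. Perm now: [1 2 3 4 5]
Gen 7 (s1^-1): strand 1 crosses under strand 2. Perm now: [2 1 3 4 5]
Gen 8 (s4^-1): strand 4 crosses under strand 5. Perm now: [2 1 3 5 4]
Gen 9 (s2): strand 1 crosses over strand 3. Perm now: [2 3 1 5 4]
Gen 10 (s3^-1): strand 1 crosses under strand 5. Perm now: [2 3 5 1 4]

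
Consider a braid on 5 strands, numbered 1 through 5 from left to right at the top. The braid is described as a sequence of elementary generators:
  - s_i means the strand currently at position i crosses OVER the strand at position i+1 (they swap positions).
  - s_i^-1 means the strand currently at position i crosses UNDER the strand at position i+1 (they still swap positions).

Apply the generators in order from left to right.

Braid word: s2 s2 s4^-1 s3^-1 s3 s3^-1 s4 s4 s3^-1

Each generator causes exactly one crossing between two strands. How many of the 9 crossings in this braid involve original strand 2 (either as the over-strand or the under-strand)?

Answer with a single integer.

Gen 1: crossing 2x3. Involves strand 2? yes. Count so far: 1
Gen 2: crossing 3x2. Involves strand 2? yes. Count so far: 2
Gen 3: crossing 4x5. Involves strand 2? no. Count so far: 2
Gen 4: crossing 3x5. Involves strand 2? no. Count so far: 2
Gen 5: crossing 5x3. Involves strand 2? no. Count so far: 2
Gen 6: crossing 3x5. Involves strand 2? no. Count so far: 2
Gen 7: crossing 3x4. Involves strand 2? no. Count so far: 2
Gen 8: crossing 4x3. Involves strand 2? no. Count so far: 2
Gen 9: crossing 5x3. Involves strand 2? no. Count so far: 2

Answer: 2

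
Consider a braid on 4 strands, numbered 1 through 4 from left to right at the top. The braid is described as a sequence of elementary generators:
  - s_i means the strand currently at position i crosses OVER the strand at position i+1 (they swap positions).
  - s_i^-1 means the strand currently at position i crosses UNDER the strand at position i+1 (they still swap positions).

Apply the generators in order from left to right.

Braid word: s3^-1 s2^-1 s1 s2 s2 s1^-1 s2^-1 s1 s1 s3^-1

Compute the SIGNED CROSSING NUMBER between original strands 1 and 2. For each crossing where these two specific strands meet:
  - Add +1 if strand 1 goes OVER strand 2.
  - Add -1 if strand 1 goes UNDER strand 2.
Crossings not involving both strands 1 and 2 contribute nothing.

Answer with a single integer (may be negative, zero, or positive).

Gen 1: crossing 3x4. Both 1&2? no. Sum: 0
Gen 2: crossing 2x4. Both 1&2? no. Sum: 0
Gen 3: crossing 1x4. Both 1&2? no. Sum: 0
Gen 4: 1 over 2. Both 1&2? yes. Contrib: +1. Sum: 1
Gen 5: 2 over 1. Both 1&2? yes. Contrib: -1. Sum: 0
Gen 6: crossing 4x1. Both 1&2? no. Sum: 0
Gen 7: crossing 4x2. Both 1&2? no. Sum: 0
Gen 8: 1 over 2. Both 1&2? yes. Contrib: +1. Sum: 1
Gen 9: 2 over 1. Both 1&2? yes. Contrib: -1. Sum: 0
Gen 10: crossing 4x3. Both 1&2? no. Sum: 0

Answer: 0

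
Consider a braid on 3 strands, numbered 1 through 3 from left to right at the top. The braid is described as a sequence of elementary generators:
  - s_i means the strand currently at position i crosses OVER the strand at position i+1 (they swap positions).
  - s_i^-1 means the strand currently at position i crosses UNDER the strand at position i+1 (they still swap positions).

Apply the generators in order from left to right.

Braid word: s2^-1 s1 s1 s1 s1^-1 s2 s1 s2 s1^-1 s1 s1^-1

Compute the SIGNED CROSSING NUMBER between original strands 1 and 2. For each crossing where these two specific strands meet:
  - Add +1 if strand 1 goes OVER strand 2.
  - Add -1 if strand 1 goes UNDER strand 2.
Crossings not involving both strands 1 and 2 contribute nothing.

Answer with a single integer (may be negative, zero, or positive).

Answer: 1

Derivation:
Gen 1: crossing 2x3. Both 1&2? no. Sum: 0
Gen 2: crossing 1x3. Both 1&2? no. Sum: 0
Gen 3: crossing 3x1. Both 1&2? no. Sum: 0
Gen 4: crossing 1x3. Both 1&2? no. Sum: 0
Gen 5: crossing 3x1. Both 1&2? no. Sum: 0
Gen 6: crossing 3x2. Both 1&2? no. Sum: 0
Gen 7: 1 over 2. Both 1&2? yes. Contrib: +1. Sum: 1
Gen 8: crossing 1x3. Both 1&2? no. Sum: 1
Gen 9: crossing 2x3. Both 1&2? no. Sum: 1
Gen 10: crossing 3x2. Both 1&2? no. Sum: 1
Gen 11: crossing 2x3. Both 1&2? no. Sum: 1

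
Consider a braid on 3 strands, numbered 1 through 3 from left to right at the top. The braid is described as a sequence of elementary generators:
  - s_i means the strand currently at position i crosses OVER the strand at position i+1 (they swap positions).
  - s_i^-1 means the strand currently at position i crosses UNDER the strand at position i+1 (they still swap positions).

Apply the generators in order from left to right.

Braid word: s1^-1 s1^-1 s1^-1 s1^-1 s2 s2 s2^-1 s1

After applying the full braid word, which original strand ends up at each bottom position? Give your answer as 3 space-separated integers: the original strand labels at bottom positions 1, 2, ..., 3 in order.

Answer: 3 1 2

Derivation:
Gen 1 (s1^-1): strand 1 crosses under strand 2. Perm now: [2 1 3]
Gen 2 (s1^-1): strand 2 crosses under strand 1. Perm now: [1 2 3]
Gen 3 (s1^-1): strand 1 crosses under strand 2. Perm now: [2 1 3]
Gen 4 (s1^-1): strand 2 crosses under strand 1. Perm now: [1 2 3]
Gen 5 (s2): strand 2 crosses over strand 3. Perm now: [1 3 2]
Gen 6 (s2): strand 3 crosses over strand 2. Perm now: [1 2 3]
Gen 7 (s2^-1): strand 2 crosses under strand 3. Perm now: [1 3 2]
Gen 8 (s1): strand 1 crosses over strand 3. Perm now: [3 1 2]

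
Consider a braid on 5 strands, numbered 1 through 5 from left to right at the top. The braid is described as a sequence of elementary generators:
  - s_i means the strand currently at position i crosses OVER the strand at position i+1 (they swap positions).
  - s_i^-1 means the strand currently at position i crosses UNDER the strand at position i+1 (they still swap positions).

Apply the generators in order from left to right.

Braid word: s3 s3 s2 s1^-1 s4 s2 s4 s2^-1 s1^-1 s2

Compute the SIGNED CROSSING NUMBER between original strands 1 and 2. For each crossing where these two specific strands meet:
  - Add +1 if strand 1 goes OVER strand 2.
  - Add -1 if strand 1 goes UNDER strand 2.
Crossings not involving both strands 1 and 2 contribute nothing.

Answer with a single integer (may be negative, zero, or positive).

Answer: 2

Derivation:
Gen 1: crossing 3x4. Both 1&2? no. Sum: 0
Gen 2: crossing 4x3. Both 1&2? no. Sum: 0
Gen 3: crossing 2x3. Both 1&2? no. Sum: 0
Gen 4: crossing 1x3. Both 1&2? no. Sum: 0
Gen 5: crossing 4x5. Both 1&2? no. Sum: 0
Gen 6: 1 over 2. Both 1&2? yes. Contrib: +1. Sum: 1
Gen 7: crossing 5x4. Both 1&2? no. Sum: 1
Gen 8: 2 under 1. Both 1&2? yes. Contrib: +1. Sum: 2
Gen 9: crossing 3x1. Both 1&2? no. Sum: 2
Gen 10: crossing 3x2. Both 1&2? no. Sum: 2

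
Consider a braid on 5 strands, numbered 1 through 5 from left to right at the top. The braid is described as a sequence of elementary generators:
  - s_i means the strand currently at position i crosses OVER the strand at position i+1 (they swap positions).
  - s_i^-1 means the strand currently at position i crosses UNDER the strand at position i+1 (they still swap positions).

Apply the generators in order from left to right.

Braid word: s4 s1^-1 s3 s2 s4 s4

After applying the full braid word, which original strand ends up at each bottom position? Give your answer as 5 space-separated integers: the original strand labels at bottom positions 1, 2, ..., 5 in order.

Answer: 2 5 1 3 4

Derivation:
Gen 1 (s4): strand 4 crosses over strand 5. Perm now: [1 2 3 5 4]
Gen 2 (s1^-1): strand 1 crosses under strand 2. Perm now: [2 1 3 5 4]
Gen 3 (s3): strand 3 crosses over strand 5. Perm now: [2 1 5 3 4]
Gen 4 (s2): strand 1 crosses over strand 5. Perm now: [2 5 1 3 4]
Gen 5 (s4): strand 3 crosses over strand 4. Perm now: [2 5 1 4 3]
Gen 6 (s4): strand 4 crosses over strand 3. Perm now: [2 5 1 3 4]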